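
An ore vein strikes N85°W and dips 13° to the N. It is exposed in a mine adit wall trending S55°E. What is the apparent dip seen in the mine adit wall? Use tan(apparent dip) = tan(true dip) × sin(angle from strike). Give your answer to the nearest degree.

7°

The strike is N85°W and the section trends S55°E; the acute angle between them is β = 30°.
tan α = tan 13° × sin 30° = 0.2309 × 0.5000 = 0.1154
α = arctan(0.1154) = 6.58°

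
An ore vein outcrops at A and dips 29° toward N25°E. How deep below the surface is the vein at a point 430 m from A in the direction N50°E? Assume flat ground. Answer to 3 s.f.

The hole lies 25° from the dip direction, so the down-dip offset is 430 × cos 25° = 389.71 m.
Depth = down-dip offset × tan(dip) = 389.71 × tan 29° = 389.71 × 0.5543
Depth = 216.02 m

216 m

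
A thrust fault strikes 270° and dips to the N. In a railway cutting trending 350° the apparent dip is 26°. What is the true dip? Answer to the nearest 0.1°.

26.3°

The section is 80° from the strike.
tan(true dip) = tan 26° / sin 80° = 0.4953
true dip = arctan 0.4953 = 26.35°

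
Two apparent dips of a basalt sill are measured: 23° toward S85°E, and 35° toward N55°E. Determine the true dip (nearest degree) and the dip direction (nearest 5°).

Represent each trace as a vector plunging at its apparent dip toward its trend (east-north-up frame): v₁ = (0.917, -0.080, -0.391), v₂ = (0.671, 0.470, -0.574).
Cross product v₁ × v₂ gives the pole to the plane: n ∝ (0.230, 0.264, 0.485).
Dip δ = arctan(|n_h|/n_z) = arctan(0.350/0.485) = 35.8°.
Dip direction = azimuth of (n_x, n_y) = atan2(0.230, 0.264) = 41°.

true dip 36°, dip direction 040°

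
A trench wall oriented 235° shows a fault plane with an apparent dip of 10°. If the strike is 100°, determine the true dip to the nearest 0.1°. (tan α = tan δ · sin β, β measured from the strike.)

14.0°

β = acute angle between strike 100° and section 235° = 45°.
tan δ = tan α / sin β = tan 10° / sin 45° = 0.1763 / 0.7071 = 0.2494
true dip = arctan 0.2494 = 14.00°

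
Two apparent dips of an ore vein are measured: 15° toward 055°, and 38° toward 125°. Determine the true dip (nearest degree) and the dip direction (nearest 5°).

The two traces are lines in the plane: v₁ = (sin 55°·cos 15°, cos 55°·cos 15°, −sin 15°), v₂ = (sin 125°·cos 38°, cos 125°·cos 38°, −sin 38°).
The plane normal is n = v₁ × v₂ ∝ (0.458, -0.320, 0.715).
tan δ = √(n_x²+n_y²)/n_z = 0.559/0.715, so δ = 38.0°.
Dip direction = azimuth of (n_x, n_y) = atan2(0.458, -0.320) = 125°.

true dip 38°, dip direction 125°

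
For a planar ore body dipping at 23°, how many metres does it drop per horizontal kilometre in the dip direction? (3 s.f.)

424 m

drop per km = 1000 × tan 23° = 1000 × 0.4245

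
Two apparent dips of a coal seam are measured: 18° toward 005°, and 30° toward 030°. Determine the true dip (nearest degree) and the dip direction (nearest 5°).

The two traces are lines in the plane: v₁ = (sin 5°·cos 18°, cos 5°·cos 18°, −sin 18°), v₂ = (sin 30°·cos 30°, cos 30°·cos 30°, −sin 30°).
Cross product v₁ × v₂ gives the pole to the plane: n ∝ (0.242, 0.092, 0.348).
Dip δ = arctan(|n_h|/n_z) = arctan(0.259/0.348) = 36.7°.
Dip direction = azimuth of (n_x, n_y) = atan2(0.242, 0.092) = 69°.

true dip 37°, dip direction 070°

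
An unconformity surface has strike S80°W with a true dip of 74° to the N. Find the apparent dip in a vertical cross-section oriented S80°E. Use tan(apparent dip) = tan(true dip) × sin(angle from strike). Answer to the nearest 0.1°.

The strike is S80°W and the section trends S80°E; the acute angle between them is β = 20°.
tan α = tan 74° × sin 20° = 3.4874 × 0.3420 = 1.1928
apparent dip = arctan 1.1928 = 50.02°

50.0°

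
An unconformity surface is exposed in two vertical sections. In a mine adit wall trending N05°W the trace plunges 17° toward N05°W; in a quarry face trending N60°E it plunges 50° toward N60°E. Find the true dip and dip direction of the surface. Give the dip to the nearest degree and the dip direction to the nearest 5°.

Each apparent-dip line lies in the plane. As unit vectors (x east, y north, z up), v₁ plunges 17°→N05°W and v₂ plunges 50°→N60°E.
Cross product v₁ × v₂ gives the pole to the plane: n ∝ (0.636, 0.227, 0.557).
True dip = arccos(n_z / |n|) = arccos(0.6365) = 50.5°.
Dip direction = atan2(0.636, 0.227) = 70° (azimuth of n's horizontal projection).

true dip 50°, dip direction 070°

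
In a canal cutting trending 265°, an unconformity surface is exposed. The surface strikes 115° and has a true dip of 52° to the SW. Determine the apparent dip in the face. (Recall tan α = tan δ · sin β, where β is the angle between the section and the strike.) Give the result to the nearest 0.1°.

The section lies 30° from the strike.
tan(apparent dip) = tan 52° · sin 30° = 0.6400
α = arctan(0.6400) = 32.62°

32.6°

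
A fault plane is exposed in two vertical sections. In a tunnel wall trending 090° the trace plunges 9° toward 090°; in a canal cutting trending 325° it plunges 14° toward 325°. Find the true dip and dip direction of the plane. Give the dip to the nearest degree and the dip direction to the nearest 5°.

Each apparent-dip line lies in the plane. As unit vectors (x east, y north, z up), v₁ plunges 9°→090° and v₂ plunges 14°→325°.
Cross product v₁ × v₂ gives the pole to the plane: n ∝ (0.124, 0.326, 0.785).
tan δ = √(n_x²+n_y²)/n_z = 0.349/0.785, so δ = 24.0°.
Dip direction = azimuth of (n_x, n_y) = atan2(0.124, 0.326) = 21°.

true dip 24°, dip direction 020°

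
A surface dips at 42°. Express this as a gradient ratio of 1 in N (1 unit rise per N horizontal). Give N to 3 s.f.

1 in 1.11

1 : N means tan θ = 1/N, so N = 1/tan 42° = 1/0.9004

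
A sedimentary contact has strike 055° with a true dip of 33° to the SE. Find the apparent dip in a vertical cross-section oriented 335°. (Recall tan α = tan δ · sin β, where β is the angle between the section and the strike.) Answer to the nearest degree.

Angle between strike (055°) and section (335°): β = 80°.
tan(apparent dip) = tan 33° · sin 80° = 0.6395
apparent dip = arctan 0.6395 = 32.60°

33°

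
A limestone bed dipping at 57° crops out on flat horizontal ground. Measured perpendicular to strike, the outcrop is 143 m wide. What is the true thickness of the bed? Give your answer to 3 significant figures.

120 m

True thickness t = w · sin(dip) = 143 × sin 57°
t = 143 × 0.8387 = 119.930 m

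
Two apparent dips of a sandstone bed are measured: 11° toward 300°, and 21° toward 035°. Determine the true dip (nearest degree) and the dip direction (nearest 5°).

Represent each trace as a vector plunging at its apparent dip toward its trend (east-north-up frame): v₁ = (-0.850, 0.491, -0.191), v₂ = (0.535, 0.765, -0.358).
The plane normal is n = v₁ × v₂ ∝ (0.030, 0.407, 0.913).
True dip = arccos(n_z / |n|) = arccos(0.9130) = 24.1°.
Dip direction = atan2(0.030, 0.407) = 4° (azimuth of n's horizontal projection).

true dip 24°, dip direction 005°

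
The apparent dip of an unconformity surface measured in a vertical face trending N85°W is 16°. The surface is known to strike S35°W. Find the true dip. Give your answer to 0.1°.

β = acute angle between strike S35°W and section N85°W = 60°.
tan(true dip) = tan 16° / sin 60° = 0.3311
true dip = arctan 0.3311 = 18.32°

18.3°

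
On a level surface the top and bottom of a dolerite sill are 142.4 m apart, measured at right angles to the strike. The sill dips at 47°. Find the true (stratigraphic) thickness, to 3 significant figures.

104 m

True thickness t = w · sin(dip) = 142.4 × sin 47°
t = 142.4 × 0.7314 = 104.145 m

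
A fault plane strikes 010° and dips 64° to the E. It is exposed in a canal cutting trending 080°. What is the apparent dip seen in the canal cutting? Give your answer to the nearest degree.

Angle between strike (010°) and section (080°): β = 70°.
tan α = tan 64° × sin 70° = 2.0503 × 0.9397 = 1.9267
α = arctan(1.9267) = 62.57°

63°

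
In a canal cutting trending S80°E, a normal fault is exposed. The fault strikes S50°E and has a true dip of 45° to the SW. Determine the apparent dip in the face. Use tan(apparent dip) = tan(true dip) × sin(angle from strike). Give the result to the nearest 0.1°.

26.6°

The strike is S50°E and the section trends S80°E; the acute angle between them is β = 30°.
tan α = tan 45° × sin 30° = 1.0000 × 0.5000 = 0.5000
α = arctan(0.5000) = 26.57°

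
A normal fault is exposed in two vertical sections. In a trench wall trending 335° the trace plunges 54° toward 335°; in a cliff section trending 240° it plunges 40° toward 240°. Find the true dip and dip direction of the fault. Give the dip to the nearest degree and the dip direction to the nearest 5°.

The two traces are lines in the plane: v₁ = (sin 335°·cos 54°, cos 335°·cos 54°, −sin 54°), v₂ = (sin 240°·cos 40°, cos 240°·cos 40°, −sin 40°).
Cross product v₁ × v₂ gives the pole to the plane: n ∝ (-0.652, 0.377, 0.449).
tan δ = √(n_x²+n_y²)/n_z = 0.753/0.449, so δ = 59.2°.
The horizontal component of n points toward azimuth atan2(n_x, n_y) = 300°, the dip direction.

true dip 59°, dip direction 300°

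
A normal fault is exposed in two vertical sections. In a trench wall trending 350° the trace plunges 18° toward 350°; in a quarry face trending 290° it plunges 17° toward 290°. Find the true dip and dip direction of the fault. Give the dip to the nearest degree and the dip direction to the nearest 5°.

The two traces are lines in the plane: v₁ = (sin 350°·cos 18°, cos 350°·cos 18°, −sin 18°), v₂ = (sin 290°·cos 17°, cos 290°·cos 17°, −sin 17°).
The plane normal is n = v₁ × v₂ ∝ (-0.173, 0.229, 0.788).
Dip δ = arctan(|n_h|/n_z) = arctan(0.287/0.788) = 20.0°.
Dip direction = atan2(-0.173, 0.229) = 323° (azimuth of n's horizontal projection).

true dip 20°, dip direction 325°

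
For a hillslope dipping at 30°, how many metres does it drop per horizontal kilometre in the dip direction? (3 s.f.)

drop per km = 1000 × tan 30° = 1000 × 0.5774

577 m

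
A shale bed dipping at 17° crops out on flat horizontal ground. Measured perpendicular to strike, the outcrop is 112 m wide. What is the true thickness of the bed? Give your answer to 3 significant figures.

True thickness t = w · sin(dip) = 112 × sin 17°
t = 112 × 0.2924 = 32.746 m

32.7 m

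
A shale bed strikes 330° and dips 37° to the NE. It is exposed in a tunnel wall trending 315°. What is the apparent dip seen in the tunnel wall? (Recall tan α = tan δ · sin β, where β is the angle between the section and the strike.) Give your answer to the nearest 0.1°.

Angle between strike (330°) and section (315°): β = 15°.
tan α = tan 37° × sin 15° = 0.7536 × 0.2588 = 0.1950
apparent dip = arctan 0.1950 = 11.04°

11.0°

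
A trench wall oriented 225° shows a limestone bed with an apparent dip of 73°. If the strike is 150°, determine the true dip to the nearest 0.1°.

The section is 75° from the strike.
tan δ = tan α / sin β = tan 73° / sin 75° = 3.2709 / 0.9659 = 3.3862
true dip = arctan 3.3862 = 73.55°

73.5°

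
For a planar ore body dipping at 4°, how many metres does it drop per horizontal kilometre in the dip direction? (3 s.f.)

drop per km = 1000 × tan 4° = 1000 × 0.0699

69.9 m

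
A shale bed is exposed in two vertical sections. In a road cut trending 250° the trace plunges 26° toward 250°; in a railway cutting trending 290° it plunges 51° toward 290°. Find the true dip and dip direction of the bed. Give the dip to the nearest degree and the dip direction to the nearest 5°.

true dip 55°, dip direction 320°

The two traces are lines in the plane: v₁ = (sin 250°·cos 26°, cos 250°·cos 26°, −sin 26°), v₂ = (sin 290°·cos 51°, cos 290°·cos 51°, −sin 51°).
The plane normal is n = v₁ × v₂ ∝ (-0.333, 0.397, 0.364).
Dip δ = arctan(|n_h|/n_z) = arctan(0.518/0.364) = 55.0°.
The horizontal component of n points toward azimuth atan2(n_x, n_y) = 320°, the dip direction.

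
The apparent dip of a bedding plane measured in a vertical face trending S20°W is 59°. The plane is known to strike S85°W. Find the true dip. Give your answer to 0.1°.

The section is 65° from the strike.
tan δ = tan α / sin β = tan 59° / sin 65° = 1.6643 / 0.9063 = 1.8363
true dip = arctan 1.8363 = 61.43°

61.4°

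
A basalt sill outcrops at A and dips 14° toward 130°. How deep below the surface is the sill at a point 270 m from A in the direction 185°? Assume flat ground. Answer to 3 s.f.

The hole lies 55° from the dip direction, so the down-dip offset is 270 × cos 55° = 154.87 m.
Depth = down-dip offset × tan(dip) = 154.87 × tan 14° = 154.87 × 0.2493
Depth = 38.61 m

38.6 m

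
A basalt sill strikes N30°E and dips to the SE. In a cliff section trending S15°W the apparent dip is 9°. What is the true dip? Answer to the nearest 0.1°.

β = acute angle between strike N30°E and section S15°W = 15°.
tan δ = tan α / sin β = tan 9° / sin 15° = 0.1584 / 0.2588 = 0.6120
true dip = arctan 0.6120 = 31.46°

31.5°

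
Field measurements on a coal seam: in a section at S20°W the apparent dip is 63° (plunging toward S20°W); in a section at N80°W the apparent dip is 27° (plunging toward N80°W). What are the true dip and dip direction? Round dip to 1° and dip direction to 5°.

true dip 63°, dip direction 205°

The two traces are lines in the plane: v₁ = (sin 200°·cos 63°, cos 200°·cos 63°, −sin 63°), v₂ = (sin 280°·cos 27°, cos 280°·cos 27°, −sin 27°).
The plane normal is n = v₁ × v₂ ∝ (-0.332, -0.711, 0.398).
True dip = arccos(n_z / |n|) = arccos(0.4526) = 63.1°.
Dip direction = azimuth of (n_x, n_y) = atan2(-0.332, -0.711) = 205°.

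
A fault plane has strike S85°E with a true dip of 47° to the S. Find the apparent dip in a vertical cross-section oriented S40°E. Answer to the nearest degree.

Angle between strike (S85°E) and section (S40°E): β = 45°.
tan(apparent dip) = tan 47° · sin 45° = 0.7583
apparent dip = arctan 0.7583 = 37.17°

37°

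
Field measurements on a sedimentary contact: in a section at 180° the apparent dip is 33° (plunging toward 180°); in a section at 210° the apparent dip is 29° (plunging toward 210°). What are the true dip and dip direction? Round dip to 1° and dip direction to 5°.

true dip 33°, dip direction 180°

The two traces are lines in the plane: v₁ = (sin 180°·cos 33°, cos 180°·cos 33°, −sin 33°), v₂ = (sin 210°·cos 29°, cos 210°·cos 29°, −sin 29°).
n = v₁ × v₂ = (0.006, -0.238, 0.367) (taken with n_z > 0).
True dip = arccos(n_z / |n|) = arccos(0.8386) = 33.0°.
Dip direction = azimuth of (n_x, n_y) = atan2(0.006, -0.238) = 179°.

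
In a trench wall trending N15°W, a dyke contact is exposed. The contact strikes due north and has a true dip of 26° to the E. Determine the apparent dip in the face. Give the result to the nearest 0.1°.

Angle between strike (due north) and section (N15°W): β = 15°.
tan(apparent dip) = tan 26° · sin 15° = 0.1262
apparent dip = arctan 0.1262 = 7.19°

7.2°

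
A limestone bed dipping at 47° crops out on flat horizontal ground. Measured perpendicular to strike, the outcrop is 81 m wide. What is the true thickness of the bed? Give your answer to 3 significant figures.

59.2 m

True thickness t = w · sin(dip) = 81 × sin 47°
t = 81 × 0.7314 = 59.240 m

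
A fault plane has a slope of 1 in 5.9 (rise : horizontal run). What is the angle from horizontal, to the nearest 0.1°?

tan θ = 1/5.9 = 0.1695
θ = arctan(0.1695) = 9.62°

9.6°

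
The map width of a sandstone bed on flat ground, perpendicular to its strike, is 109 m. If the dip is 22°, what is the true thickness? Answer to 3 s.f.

True thickness t = w · sin(dip) = 109 × sin 22°
t = 109 × 0.3746 = 40.832 m

40.8 m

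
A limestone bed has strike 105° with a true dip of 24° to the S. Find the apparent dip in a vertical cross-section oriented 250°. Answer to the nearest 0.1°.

14.3°

The strike is 105° and the section trends 250°; the acute angle between them is β = 35°.
tan(apparent dip) = tan 24° · sin 35° = 0.2554
α = arctan(0.2554) = 14.33°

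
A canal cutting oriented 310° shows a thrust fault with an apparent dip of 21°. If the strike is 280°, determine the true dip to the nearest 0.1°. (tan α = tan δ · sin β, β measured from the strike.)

37.5°

The section is 30° from the strike.
tan δ = tan α / sin β = tan 21° / sin 30° = 0.3839 / 0.5000 = 0.7677
δ = arctan(0.7677) = 37.51°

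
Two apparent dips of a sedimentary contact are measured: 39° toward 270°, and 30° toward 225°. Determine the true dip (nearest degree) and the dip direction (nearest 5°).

true dip 39°, dip direction 270°

The two traces are lines in the plane: v₁ = (sin 270°·cos 39°, cos 270°·cos 39°, −sin 39°), v₂ = (sin 225°·cos 30°, cos 225°·cos 30°, −sin 30°).
n = v₁ × v₂ = (-0.385, -0.003, 0.476) (taken with n_z > 0).
True dip = arccos(n_z / |n|) = arccos(0.7771) = 39.0°.
Dip direction = azimuth of (n_x, n_y) = atan2(-0.385, -0.003) = 270°.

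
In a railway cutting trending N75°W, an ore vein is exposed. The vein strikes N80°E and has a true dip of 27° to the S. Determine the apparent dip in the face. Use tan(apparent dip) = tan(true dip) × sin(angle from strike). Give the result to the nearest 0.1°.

The section lies 25° from the strike.
tan(apparent dip) = tan 27° · sin 25° = 0.2153
α = arctan(0.2153) = 12.15°

12.2°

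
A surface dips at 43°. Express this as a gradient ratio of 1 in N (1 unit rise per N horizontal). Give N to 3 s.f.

1 in 1.07

1 : N means tan θ = 1/N, so N = 1/tan 43° = 1/0.9325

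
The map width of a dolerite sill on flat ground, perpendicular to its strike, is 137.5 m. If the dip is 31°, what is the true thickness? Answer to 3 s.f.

True thickness t = w · sin(dip) = 137.5 × sin 31°
t = 137.5 × 0.5150 = 70.818 m

70.8 m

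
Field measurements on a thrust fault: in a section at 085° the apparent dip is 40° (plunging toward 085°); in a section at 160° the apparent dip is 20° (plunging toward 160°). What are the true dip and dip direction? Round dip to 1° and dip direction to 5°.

The two traces are lines in the plane: v₁ = (sin 85°·cos 40°, cos 85°·cos 40°, −sin 40°), v₂ = (sin 160°·cos 20°, cos 160°·cos 20°, −sin 20°).
Cross product v₁ × v₂ gives the pole to the plane: n ∝ (0.590, -0.054, 0.695).
Dip δ = arctan(|n_h|/n_z) = arctan(0.593/0.695) = 40.5°.
The horizontal component of n points toward azimuth atan2(n_x, n_y) = 95°, the dip direction.

true dip 40°, dip direction 095°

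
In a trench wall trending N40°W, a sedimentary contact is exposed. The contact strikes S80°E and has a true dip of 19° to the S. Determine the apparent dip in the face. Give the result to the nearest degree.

The section lies 40° from the strike.
tan α = tan 19° × sin 40° = 0.3443 × 0.6428 = 0.2213
apparent dip = arctan 0.2213 = 12.48°

12°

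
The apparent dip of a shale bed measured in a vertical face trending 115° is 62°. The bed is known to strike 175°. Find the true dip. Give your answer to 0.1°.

The section is 60° from the strike.
tan δ = tan α / sin β = tan 62° / sin 60° = 1.8807 / 0.8660 = 2.1717
true dip = arctan 2.1717 = 65.28°

65.3°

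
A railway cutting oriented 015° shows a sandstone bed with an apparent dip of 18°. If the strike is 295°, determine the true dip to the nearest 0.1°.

β = acute angle between strike 295° and section 015° = 80°.
tan δ = tan α / sin β = tan 18° / sin 80° = 0.3249 / 0.9848 = 0.3299
δ = arctan(0.3299) = 18.26°

18.3°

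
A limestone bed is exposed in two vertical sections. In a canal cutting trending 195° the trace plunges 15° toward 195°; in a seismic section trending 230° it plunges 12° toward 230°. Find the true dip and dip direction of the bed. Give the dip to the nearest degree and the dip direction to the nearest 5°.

true dip 15°, dip direction 190°

Each apparent-dip line lies in the plane. As unit vectors (x east, y north, z up), v₁ plunges 15°→195° and v₂ plunges 12°→230°.
The plane normal is n = v₁ × v₂ ∝ (-0.031, -0.142, 0.542).
Dip δ = arctan(|n_h|/n_z) = arctan(0.145/0.542) = 15.0°.
Dip direction = atan2(-0.031, -0.142) = 192° (azimuth of n's horizontal projection).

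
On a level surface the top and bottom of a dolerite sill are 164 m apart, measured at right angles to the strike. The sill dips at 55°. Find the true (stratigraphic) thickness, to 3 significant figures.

134 m

True thickness t = w · sin(dip) = 164 × sin 55°
t = 164 × 0.8192 = 134.341 m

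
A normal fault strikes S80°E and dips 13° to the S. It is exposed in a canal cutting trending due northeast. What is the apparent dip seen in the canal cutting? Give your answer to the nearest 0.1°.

10.7°

Angle between strike (S80°E) and section (due northeast): β = 55°.
tan α = tan 13° × sin 55° = 0.2309 × 0.8192 = 0.1891
α = arctan(0.1891) = 10.71°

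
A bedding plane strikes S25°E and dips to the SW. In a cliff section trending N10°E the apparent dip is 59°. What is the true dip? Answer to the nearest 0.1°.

71.0°

β = acute angle between strike S25°E and section N10°E = 35°.
tan δ = tan α / sin β = tan 59° / sin 35° = 1.6643 / 0.5736 = 2.9016
δ = arctan(2.9016) = 70.98°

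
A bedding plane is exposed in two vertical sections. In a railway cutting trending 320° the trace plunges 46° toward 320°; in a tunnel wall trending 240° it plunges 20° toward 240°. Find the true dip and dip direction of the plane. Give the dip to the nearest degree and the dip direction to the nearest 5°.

Represent each trace as a vector plunging at its apparent dip toward its trend (east-north-up frame): v₁ = (-0.447, 0.532, -0.719), v₂ = (-0.814, -0.470, -0.342).
n = v₁ × v₂ = (-0.520, 0.433, 0.643) (taken with n_z > 0).
True dip = arccos(n_z / |n|) = arccos(0.6889) = 46.5°.
The horizontal component of n points toward azimuth atan2(n_x, n_y) = 310°, the dip direction.

true dip 46°, dip direction 310°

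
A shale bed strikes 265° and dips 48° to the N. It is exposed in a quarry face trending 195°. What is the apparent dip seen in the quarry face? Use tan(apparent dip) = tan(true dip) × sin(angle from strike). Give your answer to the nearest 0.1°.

46.2°

Angle between strike (265°) and section (195°): β = 70°.
tan α = tan 48° × sin 70° = 1.1106 × 0.9397 = 1.0436
apparent dip = arctan 1.0436 = 46.22°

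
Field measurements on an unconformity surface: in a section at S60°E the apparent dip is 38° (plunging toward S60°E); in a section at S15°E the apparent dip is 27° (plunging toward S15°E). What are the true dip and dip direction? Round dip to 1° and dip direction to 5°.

true dip 38°, dip direction 115°

Represent each trace as a vector plunging at its apparent dip toward its trend (east-north-up frame): v₁ = (0.682, -0.394, -0.616), v₂ = (0.231, -0.861, -0.454).
The plane normal is n = v₁ × v₂ ∝ (0.351, -0.168, 0.496).
Dip δ = arctan(|n_h|/n_z) = arctan(0.389/0.496) = 38.1°.
Dip direction = azimuth of (n_x, n_y) = atan2(0.351, -0.168) = 116°.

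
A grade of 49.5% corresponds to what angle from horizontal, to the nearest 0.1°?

26.3°

tan θ = 49.5/100 = 0.4950
θ = arctan(0.4950) = 26.34°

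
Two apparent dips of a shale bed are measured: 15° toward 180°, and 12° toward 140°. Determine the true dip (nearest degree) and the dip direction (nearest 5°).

Each apparent-dip line lies in the plane. As unit vectors (x east, y north, z up), v₁ plunges 15°→180° and v₂ plunges 12°→140°.
Cross product v₁ × v₂ gives the pole to the plane: n ∝ (0.007, -0.163, 0.607).
tan δ = √(n_x²+n_y²)/n_z = 0.163/0.607, so δ = 15.0°.
Dip direction = atan2(0.007, -0.163) = 178° (azimuth of n's horizontal projection).

true dip 15°, dip direction 180°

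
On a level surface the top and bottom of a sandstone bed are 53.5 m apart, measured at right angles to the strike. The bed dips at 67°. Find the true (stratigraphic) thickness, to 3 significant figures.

49.2 m

True thickness t = w · sin(dip) = 53.5 × sin 67°
t = 53.5 × 0.9205 = 49.247 m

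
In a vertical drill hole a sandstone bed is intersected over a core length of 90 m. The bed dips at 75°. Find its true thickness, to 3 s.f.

True thickness t = h · cos(dip) = 90 × cos 75°
t = 90 × 0.2588 = 23.294 m

23.3 m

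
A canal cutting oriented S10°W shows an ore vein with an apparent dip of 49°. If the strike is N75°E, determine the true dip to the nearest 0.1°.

β = acute angle between strike N75°E and section S10°W = 65°.
tan δ = tan α / sin β = tan 49° / sin 65° = 1.1504 / 0.9063 = 1.2693
true dip = arctan 1.2693 = 51.77°

51.8°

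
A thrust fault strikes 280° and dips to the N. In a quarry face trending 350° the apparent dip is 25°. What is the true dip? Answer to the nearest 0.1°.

26.4°

β = acute angle between strike 280° and section 350° = 70°.
tan(true dip) = tan 25° / sin 70° = 0.4962
true dip = arctan 0.4962 = 26.39°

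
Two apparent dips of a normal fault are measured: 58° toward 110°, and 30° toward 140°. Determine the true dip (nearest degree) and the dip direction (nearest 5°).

true dip 66°, dip direction 065°

Each apparent-dip line lies in the plane. As unit vectors (x east, y north, z up), v₁ plunges 58°→110° and v₂ plunges 30°→140°.
n = v₁ × v₂ = (0.472, 0.223, 0.229) (taken with n_z > 0).
tan δ = √(n_x²+n_y²)/n_z = 0.522/0.229, so δ = 66.3°.
Dip direction = azimuth of (n_x, n_y) = atan2(0.472, 0.223) = 65°.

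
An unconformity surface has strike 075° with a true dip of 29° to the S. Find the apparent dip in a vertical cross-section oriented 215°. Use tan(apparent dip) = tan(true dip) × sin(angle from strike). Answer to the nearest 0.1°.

19.6°

The strike is 075° and the section trends 215°; the acute angle between them is β = 40°.
tan(apparent dip) = tan 29° · sin 40° = 0.3563
α = arctan(0.3563) = 19.61°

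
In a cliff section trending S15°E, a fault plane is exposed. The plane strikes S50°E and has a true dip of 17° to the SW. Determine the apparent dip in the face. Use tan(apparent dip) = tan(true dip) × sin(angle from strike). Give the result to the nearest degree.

10°

The section lies 35° from the strike.
tan α = tan 17° × sin 35° = 0.3057 × 0.5736 = 0.1754
α = arctan(0.1754) = 9.95°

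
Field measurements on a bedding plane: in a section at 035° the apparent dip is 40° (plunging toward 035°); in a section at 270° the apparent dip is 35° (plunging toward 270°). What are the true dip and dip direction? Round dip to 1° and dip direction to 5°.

true dip 59°, dip direction 335°

Represent each trace as a vector plunging at its apparent dip toward its trend (east-north-up frame): v₁ = (0.439, 0.628, -0.643), v₂ = (-0.819, -0.000, -0.574).
The plane normal is n = v₁ × v₂ ∝ (-0.360, 0.779, 0.514).
Dip δ = arctan(|n_h|/n_z) = arctan(0.858/0.514) = 59.1°.
The horizontal component of n points toward azimuth atan2(n_x, n_y) = 335°, the dip direction.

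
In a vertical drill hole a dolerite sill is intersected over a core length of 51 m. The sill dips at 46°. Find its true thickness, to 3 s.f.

True thickness t = h · cos(dip) = 51 × cos 46°
t = 51 × 0.6947 = 35.428 m

35.4 m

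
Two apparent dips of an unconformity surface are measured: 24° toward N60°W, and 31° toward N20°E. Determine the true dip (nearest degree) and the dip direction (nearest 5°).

The two traces are lines in the plane: v₁ = (sin 300°·cos 24°, cos 300°·cos 24°, −sin 24°), v₂ = (sin 20°·cos 31°, cos 20°·cos 31°, −sin 31°).
Cross product v₁ × v₂ gives the pole to the plane: n ∝ (-0.092, 0.527, 0.771).
True dip = arccos(n_z / |n|) = arccos(0.8218) = 34.7°.
Dip direction = azimuth of (n_x, n_y) = atan2(-0.092, 0.527) = 350°.

true dip 35°, dip direction 350°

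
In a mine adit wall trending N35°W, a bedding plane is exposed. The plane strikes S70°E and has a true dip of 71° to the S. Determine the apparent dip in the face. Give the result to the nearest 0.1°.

59.0°

Angle between strike (S70°E) and section (N35°W): β = 35°.
tan α = tan 71° × sin 35° = 2.9042 × 0.5736 = 1.6658
apparent dip = arctan 1.6658 = 59.02°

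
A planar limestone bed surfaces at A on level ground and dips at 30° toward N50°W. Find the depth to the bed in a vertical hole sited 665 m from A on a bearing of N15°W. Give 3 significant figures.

The hole lies 35° from the dip direction, so the down-dip offset is 665 × cos 35° = 544.74 m.
Depth = down-dip offset × tan(dip) = 544.74 × tan 30° = 544.74 × 0.5774
Depth = 314.50 m

315 m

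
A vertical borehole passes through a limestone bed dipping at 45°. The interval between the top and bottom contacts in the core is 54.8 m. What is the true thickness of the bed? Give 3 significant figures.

38.7 m

True thickness t = h · cos(dip) = 54.8 × cos 45°
t = 54.8 × 0.7071 = 38.749 m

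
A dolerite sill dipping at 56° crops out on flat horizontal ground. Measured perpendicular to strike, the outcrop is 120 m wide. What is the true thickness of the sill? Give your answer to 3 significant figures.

99.5 m

True thickness t = w · sin(dip) = 120 × sin 56°
t = 120 × 0.8290 = 99.485 m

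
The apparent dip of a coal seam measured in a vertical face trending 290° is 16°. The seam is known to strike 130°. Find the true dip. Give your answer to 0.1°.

40.0°

The section is 20° from the strike.
tan δ = tan α / sin β = tan 16° / sin 20° = 0.2867 / 0.3420 = 0.8384
true dip = arctan 0.8384 = 39.98°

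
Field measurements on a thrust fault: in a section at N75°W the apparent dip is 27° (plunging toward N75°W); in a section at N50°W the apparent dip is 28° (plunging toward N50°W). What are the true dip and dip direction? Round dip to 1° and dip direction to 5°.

Represent each trace as a vector plunging at its apparent dip toward its trend (east-north-up frame): v₁ = (-0.861, 0.231, -0.454), v₂ = (-0.676, 0.568, -0.469).
The plane normal is n = v₁ × v₂ ∝ (-0.149, 0.097, 0.332).
tan δ = √(n_x²+n_y²)/n_z = 0.178/0.332, so δ = 28.2°.
Dip direction = azimuth of (n_x, n_y) = atan2(-0.149, 0.097) = 303°.

true dip 28°, dip direction 305°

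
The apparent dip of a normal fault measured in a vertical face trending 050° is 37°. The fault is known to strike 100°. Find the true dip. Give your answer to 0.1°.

44.5°

β = acute angle between strike 100° and section 050° = 50°.
tan δ = tan α / sin β = tan 37° / sin 50° = 0.7536 / 0.7660 = 0.9837
δ = arctan(0.9837) = 44.53°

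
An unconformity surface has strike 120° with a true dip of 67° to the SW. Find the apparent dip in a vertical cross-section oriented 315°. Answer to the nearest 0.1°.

31.4°

Angle between strike (120°) and section (315°): β = 15°.
tan(apparent dip) = tan 67° · sin 15° = 0.6097
α = arctan(0.6097) = 31.37°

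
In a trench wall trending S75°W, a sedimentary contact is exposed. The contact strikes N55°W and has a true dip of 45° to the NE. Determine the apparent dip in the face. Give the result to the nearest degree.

37°

The strike is N55°W and the section trends S75°W; the acute angle between them is β = 50°.
tan α = tan 45° × sin 50° = 1.0000 × 0.7660 = 0.7660
apparent dip = arctan 0.7660 = 37.45°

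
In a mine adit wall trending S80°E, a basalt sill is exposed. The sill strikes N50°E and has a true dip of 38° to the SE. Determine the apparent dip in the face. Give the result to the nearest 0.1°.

30.9°

The section lies 50° from the strike.
tan(apparent dip) = tan 38° · sin 50° = 0.5985
apparent dip = arctan 0.5985 = 30.90°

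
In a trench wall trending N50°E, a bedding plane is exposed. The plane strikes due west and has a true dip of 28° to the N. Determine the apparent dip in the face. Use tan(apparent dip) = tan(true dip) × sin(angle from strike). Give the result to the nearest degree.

Angle between strike (due west) and section (N50°E): β = 40°.
tan α = tan 28° × sin 40° = 0.5317 × 0.6428 = 0.3418
α = arctan(0.3418) = 18.87°

19°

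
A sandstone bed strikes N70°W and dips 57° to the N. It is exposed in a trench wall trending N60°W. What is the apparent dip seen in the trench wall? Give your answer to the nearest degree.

The strike is N70°W and the section trends N60°W; the acute angle between them is β = 10°.
tan(apparent dip) = tan 57° · sin 10° = 0.2674
α = arctan(0.2674) = 14.97°

15°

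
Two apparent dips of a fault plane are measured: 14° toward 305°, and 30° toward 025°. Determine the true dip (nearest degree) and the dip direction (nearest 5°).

true dip 31°, dip direction 010°

The two traces are lines in the plane: v₁ = (sin 305°·cos 14°, cos 305°·cos 14°, −sin 14°), v₂ = (sin 25°·cos 30°, cos 25°·cos 30°, −sin 30°).
The plane normal is n = v₁ × v₂ ∝ (0.088, 0.486, 0.828).
tan δ = √(n_x²+n_y²)/n_z = 0.494/0.828, so δ = 30.8°.
The horizontal component of n points toward azimuth atan2(n_x, n_y) = 10°, the dip direction.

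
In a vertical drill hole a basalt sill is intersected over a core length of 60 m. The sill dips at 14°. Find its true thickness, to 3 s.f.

True thickness t = h · cos(dip) = 60 × cos 14°
t = 60 × 0.9703 = 58.218 m

58.2 m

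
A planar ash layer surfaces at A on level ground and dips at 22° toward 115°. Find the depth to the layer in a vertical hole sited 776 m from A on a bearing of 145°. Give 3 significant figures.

The hole lies 30° from the dip direction, so the down-dip offset is 776 × cos 30° = 672.04 m.
Depth = down-dip offset × tan(dip) = 672.04 × tan 22° = 672.04 × 0.4040
Depth = 271.52 m

272 m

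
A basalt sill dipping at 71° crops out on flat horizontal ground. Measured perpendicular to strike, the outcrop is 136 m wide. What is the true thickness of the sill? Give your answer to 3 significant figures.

129 m

True thickness t = w · sin(dip) = 136 × sin 71°
t = 136 × 0.9455 = 128.591 m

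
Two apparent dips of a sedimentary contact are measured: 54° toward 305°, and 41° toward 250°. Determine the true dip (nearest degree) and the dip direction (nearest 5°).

true dip 54°, dip direction 300°

Each apparent-dip line lies in the plane. As unit vectors (x east, y north, z up), v₁ plunges 54°→305° and v₂ plunges 41°→250°.
Cross product v₁ × v₂ gives the pole to the plane: n ∝ (-0.430, 0.258, 0.363).
tan δ = √(n_x²+n_y²)/n_z = 0.501/0.363, so δ = 54.1°.
The horizontal component of n points toward azimuth atan2(n_x, n_y) = 301°, the dip direction.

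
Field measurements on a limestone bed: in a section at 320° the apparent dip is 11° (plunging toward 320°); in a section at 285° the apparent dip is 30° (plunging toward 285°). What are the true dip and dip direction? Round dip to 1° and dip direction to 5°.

The two traces are lines in the plane: v₁ = (sin 320°·cos 11°, cos 320°·cos 11°, −sin 11°), v₂ = (sin 285°·cos 30°, cos 285°·cos 30°, −sin 30°).
The plane normal is n = v₁ × v₂ ∝ (-0.333, -0.156, 0.488).
tan δ = √(n_x²+n_y²)/n_z = 0.368/0.488, so δ = 37.0°.
The horizontal component of n points toward azimuth atan2(n_x, n_y) = 245°, the dip direction.

true dip 37°, dip direction 245°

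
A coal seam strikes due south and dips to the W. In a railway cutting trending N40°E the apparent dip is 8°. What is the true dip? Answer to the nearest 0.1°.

12.3°

The section is 40° from the strike.
tan(true dip) = tan 8° / sin 40° = 0.2186
true dip = arctan 0.2186 = 12.33°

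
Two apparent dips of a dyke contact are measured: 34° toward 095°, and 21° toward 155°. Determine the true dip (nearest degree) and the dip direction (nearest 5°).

Each apparent-dip line lies in the plane. As unit vectors (x east, y north, z up), v₁ plunges 34°→095° and v₂ plunges 21°→155°.
The plane normal is n = v₁ × v₂ ∝ (0.447, -0.075, 0.670).
Dip δ = arctan(|n_h|/n_z) = arctan(0.454/0.670) = 34.1°.
Dip direction = azimuth of (n_x, n_y) = atan2(0.447, -0.075) = 100°.

true dip 34°, dip direction 100°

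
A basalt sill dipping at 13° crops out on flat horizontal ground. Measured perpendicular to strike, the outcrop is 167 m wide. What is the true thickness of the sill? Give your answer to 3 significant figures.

37.6 m

True thickness t = w · sin(dip) = 167 × sin 13°
t = 167 × 0.2250 = 37.567 m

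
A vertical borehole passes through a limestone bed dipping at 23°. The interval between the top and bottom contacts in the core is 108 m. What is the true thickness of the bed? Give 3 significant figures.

True thickness t = h · cos(dip) = 108 × cos 23°
t = 108 × 0.9205 = 99.415 m

99.4 m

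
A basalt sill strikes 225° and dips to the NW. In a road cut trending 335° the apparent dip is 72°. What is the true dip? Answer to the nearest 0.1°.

73.0°

β = acute angle between strike 225° and section 335° = 70°.
tan(true dip) = tan 72° / sin 70° = 3.2752
true dip = arctan 3.2752 = 73.02°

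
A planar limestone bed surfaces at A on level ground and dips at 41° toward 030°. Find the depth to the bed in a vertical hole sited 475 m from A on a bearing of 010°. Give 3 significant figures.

388 m

The hole lies 20° from the dip direction, so the down-dip offset is 475 × cos 20° = 446.35 m.
Depth = down-dip offset × tan(dip) = 446.35 × tan 41° = 446.35 × 0.8693
Depth = 388.01 m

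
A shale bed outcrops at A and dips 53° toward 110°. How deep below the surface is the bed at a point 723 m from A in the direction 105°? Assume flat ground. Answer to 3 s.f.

The hole lies 5° from the dip direction, so the down-dip offset is 723 × cos 5° = 720.25 m.
Depth = down-dip offset × tan(dip) = 720.25 × tan 53° = 720.25 × 1.3270
Depth = 955.80 m

956 m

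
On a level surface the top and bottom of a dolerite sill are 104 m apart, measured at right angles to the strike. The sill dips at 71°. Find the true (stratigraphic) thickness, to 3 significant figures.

98.3 m

True thickness t = w · sin(dip) = 104 × sin 71°
t = 104 × 0.9455 = 98.334 m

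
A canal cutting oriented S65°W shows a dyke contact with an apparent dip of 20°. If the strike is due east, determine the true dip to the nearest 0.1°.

β = acute angle between strike due east and section S65°W = 25°.
tan(true dip) = tan 20° / sin 25° = 0.8612
δ = arctan(0.8612) = 40.74°

40.7°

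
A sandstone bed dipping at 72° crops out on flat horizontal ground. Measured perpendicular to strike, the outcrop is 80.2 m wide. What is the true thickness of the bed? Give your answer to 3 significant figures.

76.3 m

True thickness t = w · sin(dip) = 80.2 × sin 72°
t = 80.2 × 0.9511 = 76.275 m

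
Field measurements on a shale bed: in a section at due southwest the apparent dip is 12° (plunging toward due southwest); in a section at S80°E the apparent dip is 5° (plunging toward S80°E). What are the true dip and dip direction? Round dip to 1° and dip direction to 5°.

true dip 18°, dip direction 175°

Represent each trace as a vector plunging at its apparent dip toward its trend (east-north-up frame): v₁ = (-0.692, -0.692, -0.208), v₂ = (0.981, -0.173, -0.087).
The plane normal is n = v₁ × v₂ ∝ (0.024, -0.264, 0.798).
Dip δ = arctan(|n_h|/n_z) = arctan(0.265/0.798) = 18.4°.
Dip direction = azimuth of (n_x, n_y) = atan2(0.024, -0.264) = 175°.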